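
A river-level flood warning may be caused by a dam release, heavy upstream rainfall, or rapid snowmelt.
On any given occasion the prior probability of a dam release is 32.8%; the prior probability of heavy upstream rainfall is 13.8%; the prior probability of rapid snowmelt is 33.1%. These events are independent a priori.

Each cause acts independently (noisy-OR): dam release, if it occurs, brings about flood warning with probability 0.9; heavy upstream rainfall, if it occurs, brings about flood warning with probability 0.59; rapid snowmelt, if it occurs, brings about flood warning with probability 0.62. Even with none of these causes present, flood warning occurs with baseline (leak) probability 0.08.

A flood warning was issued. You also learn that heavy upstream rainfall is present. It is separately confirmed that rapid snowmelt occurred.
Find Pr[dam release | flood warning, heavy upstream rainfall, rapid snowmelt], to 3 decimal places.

Under noisy-OR, P(flood warning | causes) = 1 − (1−0.08)·∏(1−qᵢ) over the active causes.
For the numerator, keep only dam release=true terms: 0.985666·0.328 = 0.323298
Normalizer over all consistent configurations: 0.856664·0.672 + 0.985666·0.328 = 0.898976
Posterior = 0.323298 / 0.898976 ≈ 0.360

Pr[dam release | flood warning, heavy upstream rainfall, rapid snowmelt] ≈ 0.360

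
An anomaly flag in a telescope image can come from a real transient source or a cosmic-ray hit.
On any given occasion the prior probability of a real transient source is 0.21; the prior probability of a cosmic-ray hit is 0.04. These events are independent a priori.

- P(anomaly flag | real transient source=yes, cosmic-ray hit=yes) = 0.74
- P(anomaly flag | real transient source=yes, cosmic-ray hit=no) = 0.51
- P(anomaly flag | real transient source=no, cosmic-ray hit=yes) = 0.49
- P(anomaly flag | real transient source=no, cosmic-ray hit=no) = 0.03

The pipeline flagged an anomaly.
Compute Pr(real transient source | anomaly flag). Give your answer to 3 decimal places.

P(anomaly flag) = 0.03×0.79×0.96 + 0.49×0.79×0.04 + 0.51×0.21×0.96 + 0.74×0.21×0.04 = 0.022752 + 0.015484 + 0.102816 + 0.006216 = 0.147268
Of this, 0.109032 comes from 0.102816 + 0.006216 (the real transient source=true cases).
Hence the posterior is 0.109032/0.147268 ≈ 0.740.

Pr(real transient source | anomaly flag) ≈ 0.740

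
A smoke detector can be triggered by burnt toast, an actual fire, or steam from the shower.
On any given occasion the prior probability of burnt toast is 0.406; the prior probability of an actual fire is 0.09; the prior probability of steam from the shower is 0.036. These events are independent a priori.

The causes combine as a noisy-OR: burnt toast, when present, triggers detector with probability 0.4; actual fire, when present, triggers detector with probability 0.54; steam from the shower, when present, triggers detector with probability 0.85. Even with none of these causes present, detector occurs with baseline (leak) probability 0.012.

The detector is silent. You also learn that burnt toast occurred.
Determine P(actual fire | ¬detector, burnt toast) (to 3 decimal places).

Under noisy-OR, P(detector | causes) = 1 − (1−0.012)·∏(1−qᵢ) over the active causes.
P(¬detector | burnt toast) = 0.5928×0.91×0.964 + 0.08892×0.91×0.036 + 0.272688×0.09×0.964 + 0.040903×0.09×0.036 = 0.520028 + 0.002913 + 0.023658 + 0.000133 = 0.546732
Of this, 0.023791 comes from 0.023658 + 0.000133 (the actual fire=true cases).
So P(actual fire | ¬detector, burnt toast) = 0.023791/0.546732 ≈ 0.044.

P(actual fire | ¬detector, burnt toast) ≈ 0.044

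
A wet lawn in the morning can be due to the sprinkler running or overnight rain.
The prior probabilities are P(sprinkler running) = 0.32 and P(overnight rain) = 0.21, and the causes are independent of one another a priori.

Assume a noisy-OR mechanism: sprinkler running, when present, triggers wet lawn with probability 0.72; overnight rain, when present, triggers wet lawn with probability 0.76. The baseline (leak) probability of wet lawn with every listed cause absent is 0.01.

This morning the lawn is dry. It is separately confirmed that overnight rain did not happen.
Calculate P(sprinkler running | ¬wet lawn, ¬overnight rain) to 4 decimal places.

P(sprinkler running | ¬wet lawn, ¬overnight rain) ≈ 0.1164

Under noisy-OR, P(wet lawn | causes) = 1 − (1−0.01)·∏(1−qᵢ) over the active causes.
P(¬wet lawn | ¬overnight rain) = 0.99*0.68 + 0.2772*0.32 = 0.673200 + 0.088704 = 0.761904
The sprinkler running-present share is 0.2772*0.32 = 0.088704.
P(sprinkler running | ¬wet lawn, ¬overnight rain) = 0.088704 / 0.761904 ≈ 0.1164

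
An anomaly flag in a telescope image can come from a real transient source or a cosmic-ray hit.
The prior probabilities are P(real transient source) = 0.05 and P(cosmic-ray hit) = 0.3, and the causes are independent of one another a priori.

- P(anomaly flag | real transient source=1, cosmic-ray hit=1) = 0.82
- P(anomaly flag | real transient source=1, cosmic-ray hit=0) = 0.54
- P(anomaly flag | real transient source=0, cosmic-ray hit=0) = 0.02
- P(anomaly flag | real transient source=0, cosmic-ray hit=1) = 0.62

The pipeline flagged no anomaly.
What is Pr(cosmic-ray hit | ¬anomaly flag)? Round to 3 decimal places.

For the numerator, keep only cosmic-ray hit=true terms: 0.108300 + 0.002700 = 0.111000
Denominator P(¬anomaly flag): 0.98×0.95×0.7 + 0.38×0.95×0.3 + 0.46×0.05×0.7 + 0.18×0.05×0.3 = 0.778800
P(cosmic-ray hit | ¬anomaly flag) = 0.111000/0.778800 ≈ 0.143

Pr(cosmic-ray hit | ¬anomaly flag) ≈ 0.143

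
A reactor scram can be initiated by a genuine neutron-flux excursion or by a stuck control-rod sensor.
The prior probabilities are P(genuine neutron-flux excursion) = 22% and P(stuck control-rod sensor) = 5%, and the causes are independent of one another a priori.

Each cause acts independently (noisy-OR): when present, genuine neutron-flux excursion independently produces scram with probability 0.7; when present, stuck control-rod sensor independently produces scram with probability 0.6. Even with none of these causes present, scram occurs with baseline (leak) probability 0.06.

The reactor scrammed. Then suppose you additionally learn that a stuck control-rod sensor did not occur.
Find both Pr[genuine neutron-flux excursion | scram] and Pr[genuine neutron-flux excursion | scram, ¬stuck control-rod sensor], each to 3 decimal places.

Under noisy-OR, P(scram | causes) = 1 − (1−0.06)·∏(1−qᵢ) over the active causes.
Numerator (weight on configurations with genuine neutron-flux excursion): 0.150062 + 0.009759 = 0.159821
The normalizing constant is 0.06·0.78·0.95 + 0.624·0.78·0.05 + 0.718·0.22·0.95 + 0.8872·0.22·0.05 = 0.228617
Posterior = 0.159821 / 0.228617 ≈ 0.699

With the extra evidence:
Weight on genuine neutron-flux excursion=true, given the evidence: 0.718·0.22 = 0.157960
Denominator P(scram | ¬stuck control-rod sensor): 0.06·0.78 + 0.718·0.22 = 0.204760
Posterior = 0.157960 / 0.204760 ≈ 0.771
With stuck control-rod sensor excluded, genuine neutron-flux excursion must carry more of the explanatory weight for the scram.

Pr[genuine neutron-flux excursion | scram] ≈ 0.699; Pr[genuine neutron-flux excursion | scram, ¬stuck control-rod sensor] ≈ 0.771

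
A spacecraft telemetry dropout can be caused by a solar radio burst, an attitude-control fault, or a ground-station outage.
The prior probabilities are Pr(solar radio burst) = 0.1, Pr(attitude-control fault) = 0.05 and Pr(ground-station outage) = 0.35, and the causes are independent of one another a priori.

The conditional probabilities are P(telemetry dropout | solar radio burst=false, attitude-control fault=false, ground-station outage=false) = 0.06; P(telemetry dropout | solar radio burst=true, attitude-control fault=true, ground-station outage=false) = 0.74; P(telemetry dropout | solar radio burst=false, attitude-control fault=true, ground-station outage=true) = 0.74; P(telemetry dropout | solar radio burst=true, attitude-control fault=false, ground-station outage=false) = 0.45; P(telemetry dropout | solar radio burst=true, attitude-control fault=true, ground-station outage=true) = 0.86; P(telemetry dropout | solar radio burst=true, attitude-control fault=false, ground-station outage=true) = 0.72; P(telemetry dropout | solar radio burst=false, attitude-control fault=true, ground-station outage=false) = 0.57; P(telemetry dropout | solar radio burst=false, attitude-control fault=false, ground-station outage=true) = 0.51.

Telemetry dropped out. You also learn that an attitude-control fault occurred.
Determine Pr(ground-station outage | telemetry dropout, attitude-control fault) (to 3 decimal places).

P(telemetry dropout | attitude-control fault) = 0.57·0.9·0.65 + 0.74·0.9·0.35 + 0.74·0.1·0.65 + 0.86·0.1·0.35 = 0.333450 + 0.233100 + 0.048100 + 0.030100 = 0.644750
Restricting to configurations with ground-station outage present: 0.233100 + 0.030100 = 0.263200.
So P(ground-station outage | telemetry dropout, attitude-control fault) = 0.263200/0.644750 ≈ 0.408.

Pr(ground-station outage | telemetry dropout, attitude-control fault) ≈ 0.408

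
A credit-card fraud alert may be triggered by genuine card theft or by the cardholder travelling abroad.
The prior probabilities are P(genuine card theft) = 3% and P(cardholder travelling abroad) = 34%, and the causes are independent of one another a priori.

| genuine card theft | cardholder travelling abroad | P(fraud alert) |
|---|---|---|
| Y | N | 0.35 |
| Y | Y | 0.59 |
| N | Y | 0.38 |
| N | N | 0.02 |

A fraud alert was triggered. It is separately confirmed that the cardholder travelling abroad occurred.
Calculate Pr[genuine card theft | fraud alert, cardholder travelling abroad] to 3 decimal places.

P(fraud alert | cardholder travelling abroad) = 0.38·0.97 + 0.59·0.03 = 0.368600 + 0.017700 = 0.386300
Of this, 0.017700 comes from 0.59·0.03 (the genuine card theft=true cases).
Hence the posterior is 0.017700/0.386300 ≈ 0.046.

Pr[genuine card theft | fraud alert, cardholder travelling abroad] ≈ 0.046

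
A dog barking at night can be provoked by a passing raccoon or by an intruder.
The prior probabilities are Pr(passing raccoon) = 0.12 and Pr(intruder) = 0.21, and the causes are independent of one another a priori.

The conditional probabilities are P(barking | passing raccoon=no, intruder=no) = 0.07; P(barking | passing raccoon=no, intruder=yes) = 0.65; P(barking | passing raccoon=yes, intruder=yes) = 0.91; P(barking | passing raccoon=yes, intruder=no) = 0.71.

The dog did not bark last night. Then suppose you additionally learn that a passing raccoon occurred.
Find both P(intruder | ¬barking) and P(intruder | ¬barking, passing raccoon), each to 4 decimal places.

P(¬barking) = 0.93·0.88·0.79 + 0.35·0.88·0.21 + 0.29·0.12·0.79 + 0.09·0.12·0.21 = 0.646536 + 0.064680 + 0.027492 + 0.002268 = 0.740976
Of this, 0.066948 comes from 0.064680 + 0.002268 (the intruder=true cases).
Hence the posterior is 0.066948/0.740976 ≈ 0.0904.

Now also conditioning on passing raccoon=true:
For the numerator, keep only intruder=true terms: 0.09*0.21 = 0.018900
Denominator P(¬barking | passing raccoon): 0.29*0.79 + 0.09*0.21 = 0.248000
P(intruder | ¬barking, passing raccoon) = 0.018900/0.248000 ≈ 0.0762

P(intruder | ¬barking) ≈ 0.0904; P(intruder | ¬barking, passing raccoon) ≈ 0.0762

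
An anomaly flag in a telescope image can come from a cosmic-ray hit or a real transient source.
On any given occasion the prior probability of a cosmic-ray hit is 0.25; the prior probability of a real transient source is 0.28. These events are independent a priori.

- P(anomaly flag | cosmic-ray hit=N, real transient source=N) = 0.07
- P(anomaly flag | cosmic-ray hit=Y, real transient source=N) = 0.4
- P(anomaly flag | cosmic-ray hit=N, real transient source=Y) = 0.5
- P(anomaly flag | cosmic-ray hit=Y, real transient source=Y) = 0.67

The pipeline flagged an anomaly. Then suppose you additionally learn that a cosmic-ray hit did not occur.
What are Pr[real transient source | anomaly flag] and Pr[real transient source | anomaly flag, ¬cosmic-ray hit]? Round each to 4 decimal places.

P(anomaly flag) = 0.07×0.75×0.72 + 0.5×0.75×0.28 + 0.4×0.25×0.72 + 0.67×0.25×0.28 = 0.037800 + 0.105000 + 0.072000 + 0.046900 = 0.261700
Of this, 0.151900 comes from 0.105000 + 0.046900 (the real transient source=true cases).
So P(real transient source | anomaly flag) = 0.151900/0.261700 ≈ 0.5804.

Now condition on the additional information:
P(anomaly flag | ¬cosmic-ray hit) = 0.07*0.72 + 0.5*0.28 = 0.050400 + 0.140000 = 0.190400
Restricting to configurations with real transient source present: 0.5*0.28 = 0.140000.
P(real transient source | anomaly flag, ¬cosmic-ray hit) = 0.140000 / 0.190400 ≈ 0.7353

Pr[real transient source | anomaly flag] ≈ 0.5804; Pr[real transient source | anomaly flag, ¬cosmic-ray hit] ≈ 0.7353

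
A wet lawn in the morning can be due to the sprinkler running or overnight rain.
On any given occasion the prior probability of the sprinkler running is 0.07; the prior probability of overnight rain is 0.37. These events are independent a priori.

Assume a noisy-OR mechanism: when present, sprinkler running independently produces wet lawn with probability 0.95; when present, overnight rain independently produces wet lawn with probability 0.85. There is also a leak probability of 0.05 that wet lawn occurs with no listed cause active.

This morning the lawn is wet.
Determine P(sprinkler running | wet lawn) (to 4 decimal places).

P(sprinkler running | wet lawn) ≈ 0.1727

Under noisy-OR, P(wet lawn | causes) = 1 − (1−0.05)·∏(1−qᵢ) over the active causes.
Sum P(wet lawn|·) weighted by the priors over the 4 (sprinkler running, overnight rain) configurations:
  P(wet lawn) = 0.05*0.93*0.63 + 0.8575*0.93*0.37 + 0.9525*0.07*0.63 + 0.992875*0.07*0.37
        = 0.029295 + 0.295066 + 0.042005 + 0.025715 = 0.392081
The terms with sprinkler running present sum to 0.067720, so
  P(sprinkler running | wet lawn) = 0.067720 / 0.392081 ≈ 0.1727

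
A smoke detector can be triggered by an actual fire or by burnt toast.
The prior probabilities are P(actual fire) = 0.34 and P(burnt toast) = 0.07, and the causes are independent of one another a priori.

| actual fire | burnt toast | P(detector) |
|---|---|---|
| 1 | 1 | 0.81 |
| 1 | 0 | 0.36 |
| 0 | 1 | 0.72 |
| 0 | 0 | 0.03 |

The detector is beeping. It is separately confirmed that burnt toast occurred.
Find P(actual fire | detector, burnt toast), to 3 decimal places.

P(detector | burnt toast) = 0.72*0.66 + 0.81*0.34 = 0.475200 + 0.275400 = 0.750600
The actual fire-present share is 0.81*0.34 = 0.275400.
So P(actual fire | detector, burnt toast) = 0.275400/0.750600 ≈ 0.367.

P(actual fire | detector, burnt toast) ≈ 0.367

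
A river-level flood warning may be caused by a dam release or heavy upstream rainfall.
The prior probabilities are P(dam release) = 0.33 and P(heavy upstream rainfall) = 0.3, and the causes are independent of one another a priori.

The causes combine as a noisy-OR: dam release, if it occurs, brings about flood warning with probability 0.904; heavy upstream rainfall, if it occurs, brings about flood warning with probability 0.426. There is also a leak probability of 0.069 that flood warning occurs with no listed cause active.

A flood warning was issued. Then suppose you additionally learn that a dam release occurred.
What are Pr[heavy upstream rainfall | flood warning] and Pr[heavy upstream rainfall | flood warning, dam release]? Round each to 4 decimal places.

Under noisy-OR, P(flood warning | causes) = 1 − (1−0.069)·∏(1−qᵢ) over the active causes.
Weight on heavy upstream rainfall=true, given the evidence: 0.093587 + 0.093921 = 0.187508
The normalizing constant is 0.069·0.67·0.7 + 0.465606·0.67·0.3 + 0.910624·0.33·0.7 + 0.948698·0.33·0.3 = 0.430223
P(heavy upstream rainfall | flood warning) = 0.187508/0.430223 ≈ 0.4358

With the extra evidence:
Numerator (weight on configurations with heavy upstream rainfall): 0.948698·0.3 = 0.284609
Denominator P(flood warning | dam release): 0.910624·0.7 + 0.948698·0.3 = 0.922046
P(heavy upstream rainfall | flood warning, dam release) = 0.284609/0.922046 ≈ 0.3087
Conditioning on dam release lowers the posterior on heavy upstream rainfall: the classic explaining-away effect in a common-effect structure.

Pr[heavy upstream rainfall | flood warning] ≈ 0.4358; Pr[heavy upstream rainfall | flood warning, dam release] ≈ 0.3087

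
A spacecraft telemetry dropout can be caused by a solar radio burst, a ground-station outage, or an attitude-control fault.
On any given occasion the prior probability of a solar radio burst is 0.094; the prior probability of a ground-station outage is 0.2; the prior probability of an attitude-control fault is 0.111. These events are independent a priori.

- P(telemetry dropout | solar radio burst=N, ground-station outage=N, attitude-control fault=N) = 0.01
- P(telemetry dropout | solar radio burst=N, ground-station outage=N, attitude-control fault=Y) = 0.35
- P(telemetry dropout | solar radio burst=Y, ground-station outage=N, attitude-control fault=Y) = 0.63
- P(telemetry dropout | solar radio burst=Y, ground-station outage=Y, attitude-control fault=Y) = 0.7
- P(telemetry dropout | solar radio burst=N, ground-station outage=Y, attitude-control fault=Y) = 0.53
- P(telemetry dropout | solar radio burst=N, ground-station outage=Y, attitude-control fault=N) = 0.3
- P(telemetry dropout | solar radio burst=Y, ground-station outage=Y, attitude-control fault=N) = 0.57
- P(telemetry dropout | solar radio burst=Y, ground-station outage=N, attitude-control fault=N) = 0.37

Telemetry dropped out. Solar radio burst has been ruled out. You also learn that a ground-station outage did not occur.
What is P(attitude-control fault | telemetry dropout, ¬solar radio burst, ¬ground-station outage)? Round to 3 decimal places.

For the numerator, keep only attitude-control fault=true terms: 0.35*0.111 = 0.038850
The normalizing constant is 0.01*0.889 + 0.35*0.111 = 0.047740
Posterior = 0.038850 / 0.047740 ≈ 0.814

P(attitude-control fault | telemetry dropout, ¬solar radio burst, ¬ground-station outage) ≈ 0.814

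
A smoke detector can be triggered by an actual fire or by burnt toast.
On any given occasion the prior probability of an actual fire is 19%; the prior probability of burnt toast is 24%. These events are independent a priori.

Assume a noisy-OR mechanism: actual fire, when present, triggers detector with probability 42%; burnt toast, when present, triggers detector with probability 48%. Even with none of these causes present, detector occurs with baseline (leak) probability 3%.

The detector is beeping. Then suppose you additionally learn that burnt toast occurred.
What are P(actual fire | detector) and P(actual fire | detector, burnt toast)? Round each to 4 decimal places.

Under noisy-OR, P(detector | causes) = 1 − (1−0.03)·∏(1−qᵢ) over the active causes.
P(detector) = 0.03·0.81·0.76 + 0.4956·0.81·0.24 + 0.4374·0.19·0.76 + 0.707448·0.19·0.24 = 0.018468 + 0.096345 + 0.063161 + 0.032260 = 0.210234
The actual fire-present share is 0.063161 + 0.032260 = 0.095421.
So P(actual fire | detector) = 0.095421/0.210234 ≈ 0.4539.

With the extra evidence:
Weight on actual fire=true, given the evidence: 0.707448·0.19 = 0.134415
Denominator P(detector | burnt toast): 0.4956·0.81 + 0.707448·0.19 = 0.535851
Posterior = 0.134415 / 0.535851 ≈ 0.2508

P(actual fire | detector) ≈ 0.4539; P(actual fire | detector, burnt toast) ≈ 0.2508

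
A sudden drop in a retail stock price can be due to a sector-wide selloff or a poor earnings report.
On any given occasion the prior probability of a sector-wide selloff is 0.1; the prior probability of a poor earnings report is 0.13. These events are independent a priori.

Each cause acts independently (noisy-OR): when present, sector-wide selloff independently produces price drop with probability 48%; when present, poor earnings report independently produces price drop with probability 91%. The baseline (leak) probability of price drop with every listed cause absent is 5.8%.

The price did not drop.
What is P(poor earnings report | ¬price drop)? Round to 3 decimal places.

P(poor earnings report | ¬price drop) ≈ 0.013

Under noisy-OR, P(price drop | causes) = 1 − (1−0.058)·∏(1−qᵢ) over the active causes.
Weight on poor earnings report=true, given the evidence: 0.009919 + 0.000573 = 0.010492
The normalizing constant is 0.942*0.9*0.87 + 0.08478*0.9*0.13 + 0.48984*0.1*0.87 + 0.044086*0.1*0.13 = 0.790694
P(poor earnings report | ¬price drop) = 0.010492/0.790694 ≈ 0.013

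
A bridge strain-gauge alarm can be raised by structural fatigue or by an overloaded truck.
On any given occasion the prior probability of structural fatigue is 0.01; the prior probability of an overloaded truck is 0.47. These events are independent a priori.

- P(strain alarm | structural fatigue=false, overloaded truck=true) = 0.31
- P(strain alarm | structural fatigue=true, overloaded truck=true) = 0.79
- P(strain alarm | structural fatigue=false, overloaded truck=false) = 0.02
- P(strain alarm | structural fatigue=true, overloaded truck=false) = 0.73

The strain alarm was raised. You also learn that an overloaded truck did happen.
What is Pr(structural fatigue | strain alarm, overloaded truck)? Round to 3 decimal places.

Pr(structural fatigue | strain alarm, overloaded truck) ≈ 0.025

By total probability over both values of structural fatigue:
  P(strain alarm | overloaded truck) = 0.31*0.99 + 0.79*0.01
        = 0.306900 + 0.007900 = 0.314800
Configurations with structural fatigue contribute 0.007900, so
  P(structural fatigue | strain alarm, overloaded truck) = 0.007900 / 0.314800 ≈ 0.025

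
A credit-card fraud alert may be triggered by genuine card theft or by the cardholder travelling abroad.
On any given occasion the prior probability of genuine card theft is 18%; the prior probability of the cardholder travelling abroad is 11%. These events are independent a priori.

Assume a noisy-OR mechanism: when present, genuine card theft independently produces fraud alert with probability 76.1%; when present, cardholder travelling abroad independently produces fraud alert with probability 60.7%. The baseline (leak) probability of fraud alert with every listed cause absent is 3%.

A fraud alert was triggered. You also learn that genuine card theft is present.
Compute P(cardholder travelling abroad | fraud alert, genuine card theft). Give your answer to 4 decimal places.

Under noisy-OR, P(fraud alert | causes) = 1 − (1−0.03)·∏(1−qᵢ) over the active causes.
P(fraud alert | genuine card theft) = 0.76817×0.89 + 0.908891×0.11 = 0.683671 + 0.099978 = 0.783649
Of this, 0.099978 comes from 0.908891×0.11 (the cardholder travelling abroad=true cases).
P(cardholder travelling abroad | fraud alert, genuine card theft) = 0.099978 / 0.783649 ≈ 0.1276

P(cardholder travelling abroad | fraud alert, genuine card theft) ≈ 0.1276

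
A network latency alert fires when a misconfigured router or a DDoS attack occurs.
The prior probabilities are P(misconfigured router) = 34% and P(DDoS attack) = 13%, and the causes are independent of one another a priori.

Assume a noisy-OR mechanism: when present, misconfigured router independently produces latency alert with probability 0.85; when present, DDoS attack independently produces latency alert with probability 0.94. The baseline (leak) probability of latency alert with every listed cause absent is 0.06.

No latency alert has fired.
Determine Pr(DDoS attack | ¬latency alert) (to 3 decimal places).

Pr(DDoS attack | ¬latency alert) ≈ 0.009

Under noisy-OR, P(latency alert | causes) = 1 − (1−0.06)·∏(1−qᵢ) over the active causes.
P(¬latency alert) = 0.94*0.66*0.87 + 0.0564*0.66*0.13 + 0.141*0.34*0.87 + 0.00846*0.34*0.13 = 0.539748 + 0.004839 + 0.041708 + 0.000374 = 0.586669
The DDoS attack-present share is 0.004839 + 0.000374 = 0.005213.
Hence the posterior is 0.005213/0.586669 ≈ 0.009.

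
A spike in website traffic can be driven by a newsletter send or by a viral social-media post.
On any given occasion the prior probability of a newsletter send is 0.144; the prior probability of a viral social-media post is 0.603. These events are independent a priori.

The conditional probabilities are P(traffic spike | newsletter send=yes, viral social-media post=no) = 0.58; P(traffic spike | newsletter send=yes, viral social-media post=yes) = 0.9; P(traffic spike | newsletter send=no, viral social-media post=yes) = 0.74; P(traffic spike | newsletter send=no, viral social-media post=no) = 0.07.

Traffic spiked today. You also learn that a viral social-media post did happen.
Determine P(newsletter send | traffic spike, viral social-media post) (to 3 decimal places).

By total probability over both values of newsletter send:
  P(traffic spike | viral social-media post) = 0.74×0.856 + 0.9×0.144
        = 0.633440 + 0.129600 = 0.763040
The terms with newsletter send present sum to 0.129600, so
  P(newsletter send | traffic spike, viral social-media post) = 0.129600 / 0.763040 ≈ 0.170

P(newsletter send | traffic spike, viral social-media post) ≈ 0.170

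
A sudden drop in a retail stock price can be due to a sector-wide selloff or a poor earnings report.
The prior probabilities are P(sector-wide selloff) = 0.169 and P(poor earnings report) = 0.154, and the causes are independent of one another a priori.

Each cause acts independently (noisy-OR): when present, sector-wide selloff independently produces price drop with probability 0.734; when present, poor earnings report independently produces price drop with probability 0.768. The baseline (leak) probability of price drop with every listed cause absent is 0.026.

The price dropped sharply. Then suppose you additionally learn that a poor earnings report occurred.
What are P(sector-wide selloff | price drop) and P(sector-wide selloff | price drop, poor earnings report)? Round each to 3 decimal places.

Under noisy-OR, P(price drop | causes) = 1 − (1−0.026)·∏(1−qᵢ) over the active causes.
Sum P(price drop|·) weighted by the priors over the 4 (sector-wide selloff, poor earnings report) configurations:
  P(price drop) = 0.026·0.831·0.846 + 0.774032·0.831·0.154 + 0.740916·0.169·0.846 + 0.939893·0.169·0.154
        = 0.018279 + 0.099056 + 0.105932 + 0.024462 = 0.247729
Configurations with sector-wide selloff contribute 0.130394, so
  P(sector-wide selloff | price drop) = 0.130394 / 0.247729 ≈ 0.526

With the extra evidence:
Enumerate both values of sector-wide selloff and weight by the priors:
  P(price drop | poor earnings report) = 0.774032*0.831 + 0.939893*0.169
        = 0.643221 + 0.158842 = 0.802063
Configurations with sector-wide selloff contribute 0.158842, so
  P(sector-wide selloff | price drop, poor earnings report) = 0.158842 / 0.802063 ≈ 0.198
Conditioning on poor earnings report lowers the posterior on sector-wide selloff: the classic explaining-away effect in a common-effect structure.

P(sector-wide selloff | price drop) ≈ 0.526; P(sector-wide selloff | price drop, poor earnings report) ≈ 0.198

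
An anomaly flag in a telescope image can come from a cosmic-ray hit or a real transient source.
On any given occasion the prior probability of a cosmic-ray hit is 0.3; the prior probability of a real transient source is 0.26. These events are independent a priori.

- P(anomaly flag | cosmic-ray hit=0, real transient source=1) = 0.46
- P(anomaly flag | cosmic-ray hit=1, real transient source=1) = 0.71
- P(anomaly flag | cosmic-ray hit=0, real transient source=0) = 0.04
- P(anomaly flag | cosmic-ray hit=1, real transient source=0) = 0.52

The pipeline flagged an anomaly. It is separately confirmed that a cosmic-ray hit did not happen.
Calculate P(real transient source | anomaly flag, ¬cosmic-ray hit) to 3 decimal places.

P(real transient source | anomaly flag, ¬cosmic-ray hit) ≈ 0.802

By total probability over both values of real transient source:
  P(anomaly flag | ¬cosmic-ray hit) = 0.04*0.74 + 0.46*0.26
        = 0.029600 + 0.119600 = 0.149200
Configurations with real transient source contribute 0.119600, so
  P(real transient source | anomaly flag, ¬cosmic-ray hit) = 0.119600 / 0.149200 ≈ 0.802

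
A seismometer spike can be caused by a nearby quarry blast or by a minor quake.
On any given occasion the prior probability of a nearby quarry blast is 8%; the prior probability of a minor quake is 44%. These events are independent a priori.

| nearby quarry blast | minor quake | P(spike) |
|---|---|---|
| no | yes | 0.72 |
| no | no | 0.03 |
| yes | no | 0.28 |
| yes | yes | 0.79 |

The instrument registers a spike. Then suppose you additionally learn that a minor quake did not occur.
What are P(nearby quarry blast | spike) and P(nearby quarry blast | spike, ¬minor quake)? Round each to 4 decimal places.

P(nearby quarry blast | spike) ≈ 0.1162; P(nearby quarry blast | spike, ¬minor quake) ≈ 0.4480

P(spike) = 0.03*0.92*0.56 + 0.72*0.92*0.44 + 0.28*0.08*0.56 + 0.79*0.08*0.44 = 0.015456 + 0.291456 + 0.012544 + 0.027808 = 0.347264
Restricting to configurations with nearby quarry blast present: 0.012544 + 0.027808 = 0.040352.
Hence the posterior is 0.040352/0.347264 ≈ 0.1162.

Now also conditioning on minor quake≠true:
Sum P(spike|·) weighted by the priors over both values of nearby quarry blast:
  P(spike | ¬minor quake) = 0.03*0.92 + 0.28*0.08
        = 0.027600 + 0.022400 = 0.050000
The terms with nearby quarry blast present sum to 0.022400, so
  P(nearby quarry blast | spike, ¬minor quake) = 0.022400 / 0.050000 ≈ 0.4480
Ruling out minor quake raises the posterior on nearby quarry blast — the flip side of explaining away.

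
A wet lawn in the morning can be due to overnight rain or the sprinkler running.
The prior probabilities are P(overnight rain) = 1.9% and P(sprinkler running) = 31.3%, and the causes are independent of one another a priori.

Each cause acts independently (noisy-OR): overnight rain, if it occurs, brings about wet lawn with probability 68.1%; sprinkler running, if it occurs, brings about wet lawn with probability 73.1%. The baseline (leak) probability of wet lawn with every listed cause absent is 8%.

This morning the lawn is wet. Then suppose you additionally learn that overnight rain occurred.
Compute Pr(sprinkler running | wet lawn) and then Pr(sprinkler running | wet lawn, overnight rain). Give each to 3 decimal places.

Pr(sprinkler running | wet lawn) ≈ 0.789; Pr(sprinkler running | wet lawn, overnight rain) ≈ 0.373

Under noisy-OR, P(wet lawn | causes) = 1 − (1−0.08)·∏(1−qᵢ) over the active causes.
P(wet lawn) = 0.08×0.981×0.687 + 0.75252×0.981×0.313 + 0.70652×0.019×0.687 + 0.921054×0.019×0.313 = 0.053916 + 0.231064 + 0.009222 + 0.005478 = 0.299680
Of this, 0.236542 comes from 0.231064 + 0.005478 (the sprinkler running=true cases).
So P(sprinkler running | wet lawn) = 0.236542/0.299680 ≈ 0.789.

Now condition on the additional information:
P(wet lawn | overnight rain) = 0.70652*0.687 + 0.921054*0.313 = 0.485379 + 0.288290 = 0.773669
Restricting to configurations with sprinkler running present: 0.921054*0.313 = 0.288290.
Hence the posterior is 0.288290/0.773669 ≈ 0.373.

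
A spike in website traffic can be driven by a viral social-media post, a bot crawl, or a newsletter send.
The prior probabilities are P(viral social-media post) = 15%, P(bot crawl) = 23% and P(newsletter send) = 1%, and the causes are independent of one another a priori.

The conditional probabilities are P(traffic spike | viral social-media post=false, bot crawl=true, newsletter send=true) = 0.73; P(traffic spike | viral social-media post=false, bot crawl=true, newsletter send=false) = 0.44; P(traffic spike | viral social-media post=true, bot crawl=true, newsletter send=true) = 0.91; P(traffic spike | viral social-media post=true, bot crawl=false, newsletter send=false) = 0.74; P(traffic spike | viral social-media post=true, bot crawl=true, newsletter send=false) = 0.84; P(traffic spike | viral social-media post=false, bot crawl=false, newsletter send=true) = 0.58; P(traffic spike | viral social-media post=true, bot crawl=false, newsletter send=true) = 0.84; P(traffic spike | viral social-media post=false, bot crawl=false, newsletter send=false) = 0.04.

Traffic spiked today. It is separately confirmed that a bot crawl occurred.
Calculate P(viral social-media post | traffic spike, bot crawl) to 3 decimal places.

P(traffic spike | bot crawl) = 0.44×0.85×0.99 + 0.73×0.85×0.01 + 0.84×0.15×0.99 + 0.91×0.15×0.01 = 0.370260 + 0.006205 + 0.124740 + 0.001365 = 0.502570
Of this, 0.126105 comes from 0.124740 + 0.001365 (the viral social-media post=true cases).
So P(viral social-media post | traffic spike, bot crawl) = 0.126105/0.502570 ≈ 0.251.

P(viral social-media post | traffic spike, bot crawl) ≈ 0.251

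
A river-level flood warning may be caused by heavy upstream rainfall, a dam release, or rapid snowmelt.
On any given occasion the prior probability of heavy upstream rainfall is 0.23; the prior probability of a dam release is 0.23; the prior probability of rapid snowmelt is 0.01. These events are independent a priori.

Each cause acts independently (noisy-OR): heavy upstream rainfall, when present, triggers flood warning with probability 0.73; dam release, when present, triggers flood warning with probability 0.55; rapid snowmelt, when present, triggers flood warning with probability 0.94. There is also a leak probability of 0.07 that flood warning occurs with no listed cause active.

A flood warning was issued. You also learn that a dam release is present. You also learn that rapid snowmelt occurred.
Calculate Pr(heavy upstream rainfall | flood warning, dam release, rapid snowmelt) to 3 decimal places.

Under noisy-OR, P(flood warning | causes) = 1 − (1−0.07)·∏(1−qᵢ) over the active causes.
Enumerate both values of heavy upstream rainfall and weight by the priors:
  P(flood warning | dam release, rapid snowmelt) = 0.97489*0.77 + 0.99322*0.23
        = 0.750665 + 0.228441 = 0.979106
The terms with heavy upstream rainfall present sum to 0.228441, so
  P(heavy upstream rainfall | flood warning, dam release, rapid snowmelt) = 0.228441 / 0.979106 ≈ 0.233

Pr(heavy upstream rainfall | flood warning, dam release, rapid snowmelt) ≈ 0.233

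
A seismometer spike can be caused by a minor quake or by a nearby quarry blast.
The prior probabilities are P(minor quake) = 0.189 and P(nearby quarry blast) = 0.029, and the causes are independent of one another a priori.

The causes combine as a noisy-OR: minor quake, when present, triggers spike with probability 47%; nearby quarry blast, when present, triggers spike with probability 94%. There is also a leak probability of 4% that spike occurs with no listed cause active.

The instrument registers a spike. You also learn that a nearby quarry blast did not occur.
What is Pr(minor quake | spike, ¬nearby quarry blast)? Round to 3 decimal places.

Under noisy-OR, P(spike | causes) = 1 − (1−0.04)·∏(1−qᵢ) over the active causes.
Sum P(spike|·) weighted by the priors over both values of minor quake:
  P(spike | ¬nearby quarry blast) = 0.04·0.811 + 0.4912·0.189
        = 0.032440 + 0.092837 = 0.125277
The terms with minor quake present sum to 0.092837, so
  P(minor quake | spike, ¬nearby quarry blast) = 0.092837 / 0.125277 ≈ 0.741

Pr(minor quake | spike, ¬nearby quarry blast) ≈ 0.741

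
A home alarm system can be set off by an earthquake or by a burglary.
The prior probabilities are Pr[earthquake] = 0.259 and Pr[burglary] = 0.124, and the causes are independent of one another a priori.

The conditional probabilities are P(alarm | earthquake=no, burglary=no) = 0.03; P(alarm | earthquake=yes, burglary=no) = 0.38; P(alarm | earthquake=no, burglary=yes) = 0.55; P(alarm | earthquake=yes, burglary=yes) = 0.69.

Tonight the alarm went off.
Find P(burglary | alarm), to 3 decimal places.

P(burglary | alarm) ≈ 0.408

By total probability over the 4 (earthquake, burglary) configurations:
  P(alarm) = 0.03×0.741×0.876 + 0.55×0.741×0.124 + 0.38×0.259×0.876 + 0.69×0.259×0.124
        = 0.019473 + 0.050536 + 0.086216 + 0.022160 = 0.178385
Keeping only the burglary-present terms gives 0.072696, so
  P(burglary | alarm) = 0.072696 / 0.178385 ≈ 0.408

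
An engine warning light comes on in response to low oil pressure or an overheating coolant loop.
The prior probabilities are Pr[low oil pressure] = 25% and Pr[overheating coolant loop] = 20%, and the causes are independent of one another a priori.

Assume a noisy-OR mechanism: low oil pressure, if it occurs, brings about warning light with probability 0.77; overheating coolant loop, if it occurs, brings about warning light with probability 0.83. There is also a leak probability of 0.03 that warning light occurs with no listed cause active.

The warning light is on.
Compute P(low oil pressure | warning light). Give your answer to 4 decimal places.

Under noisy-OR, P(warning light | causes) = 1 − (1−0.03)·∏(1−qᵢ) over the active causes.
P(warning light) = 0.03×0.75×0.8 + 0.8351×0.75×0.2 + 0.7769×0.25×0.8 + 0.962073×0.25×0.2 = 0.018000 + 0.125265 + 0.155380 + 0.048104 = 0.346749
The low oil pressure-present share is 0.155380 + 0.048104 = 0.203484.
P(low oil pressure | warning light) = 0.203484 / 0.346749 ≈ 0.5868

P(low oil pressure | warning light) ≈ 0.5868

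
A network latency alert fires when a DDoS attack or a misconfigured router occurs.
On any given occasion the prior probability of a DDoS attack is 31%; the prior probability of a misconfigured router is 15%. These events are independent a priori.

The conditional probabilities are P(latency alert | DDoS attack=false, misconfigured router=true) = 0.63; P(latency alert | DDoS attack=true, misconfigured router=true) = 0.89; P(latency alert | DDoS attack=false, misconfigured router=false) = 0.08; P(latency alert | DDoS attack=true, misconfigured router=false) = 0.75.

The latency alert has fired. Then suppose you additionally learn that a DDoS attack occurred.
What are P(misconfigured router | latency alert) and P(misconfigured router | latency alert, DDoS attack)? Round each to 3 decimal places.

By total probability over the 4 (DDoS attack, misconfigured router) configurations:
  P(latency alert) = 0.08*0.69*0.85 + 0.63*0.69*0.15 + 0.75*0.31*0.85 + 0.89*0.31*0.15
        = 0.046920 + 0.065205 + 0.197625 + 0.041385 = 0.351135
Keeping only the misconfigured router-present terms gives 0.106590, so
  P(misconfigured router | latency alert) = 0.106590 / 0.351135 ≈ 0.304

Now also conditioning on DDoS attack=true:
Weight on misconfigured router=true, given the evidence: 0.89×0.15 = 0.133500
The normalizing constant is 0.75×0.85 + 0.89×0.15 = 0.771000
P(misconfigured router | latency alert, DDoS attack) = 0.133500/0.771000 ≈ 0.173
This is intercausal reasoning (explaining away): once DDoS attack accounts for the latency alert, misconfigured router becomes less likely.

P(misconfigured router | latency alert) ≈ 0.304; P(misconfigured router | latency alert, DDoS attack) ≈ 0.173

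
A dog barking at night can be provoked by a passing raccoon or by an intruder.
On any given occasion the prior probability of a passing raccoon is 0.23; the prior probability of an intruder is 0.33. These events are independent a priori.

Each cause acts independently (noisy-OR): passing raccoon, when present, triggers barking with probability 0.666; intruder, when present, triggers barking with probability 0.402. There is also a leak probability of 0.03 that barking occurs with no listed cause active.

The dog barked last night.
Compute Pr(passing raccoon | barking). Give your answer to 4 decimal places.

Under noisy-OR, P(barking | causes) = 1 − (1−0.03)·∏(1−qᵢ) over the active causes.
By total probability over the 4 (passing raccoon, intruder) configurations:
  P(barking) = 0.03*0.77*0.67 + 0.41994*0.77*0.33 + 0.67602*0.23*0.67 + 0.80626*0.23*0.33
        = 0.015477 + 0.106707 + 0.104175 + 0.061195 = 0.287554
The terms with passing raccoon present sum to 0.165370, so
  P(passing raccoon | barking) = 0.165370 / 0.287554 ≈ 0.5751

Pr(passing raccoon | barking) ≈ 0.5751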